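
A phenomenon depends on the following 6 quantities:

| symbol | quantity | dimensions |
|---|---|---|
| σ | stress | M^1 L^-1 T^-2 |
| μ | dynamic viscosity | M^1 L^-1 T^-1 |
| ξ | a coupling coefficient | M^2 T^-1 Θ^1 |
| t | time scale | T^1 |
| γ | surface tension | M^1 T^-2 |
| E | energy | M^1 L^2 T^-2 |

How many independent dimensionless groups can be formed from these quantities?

2

There are 6 variables and 4 base dimensions (M, L, T, Θ).
The dimension matrix has rank 4.
Independent dimensionless groups: 6 − 4 = 2.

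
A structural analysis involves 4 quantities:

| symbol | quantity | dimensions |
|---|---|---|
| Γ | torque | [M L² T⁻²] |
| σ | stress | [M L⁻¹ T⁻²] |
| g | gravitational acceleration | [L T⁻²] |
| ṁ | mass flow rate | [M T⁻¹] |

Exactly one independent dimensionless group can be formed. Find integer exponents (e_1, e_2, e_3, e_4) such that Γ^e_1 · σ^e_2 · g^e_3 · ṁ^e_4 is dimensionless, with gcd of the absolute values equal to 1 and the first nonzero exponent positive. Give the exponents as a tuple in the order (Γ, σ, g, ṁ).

(1, 1, -1, -2)

M: e_1·(1) + e_2·(1) + e_3·(0) + e_4·(1) = 0
L: e_1·(2) + e_2·(-1) + e_3·(1) + e_4·(0) = 0
T: e_1·(-2) + e_2·(-2) + e_3·(-2) + e_4·(-1) = 0
Solving this homogeneous linear system for the smallest-integer solution (first nonzero entry positive) gives (1, 1, -1, -2).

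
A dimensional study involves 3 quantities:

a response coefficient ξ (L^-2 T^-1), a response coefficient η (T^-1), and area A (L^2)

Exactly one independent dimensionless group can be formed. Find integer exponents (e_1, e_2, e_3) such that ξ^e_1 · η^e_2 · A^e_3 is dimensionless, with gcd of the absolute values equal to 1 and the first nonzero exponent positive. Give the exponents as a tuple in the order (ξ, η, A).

L: e_1·(-2) + e_2·(0) + e_3·(2) = 0
T: e_1·(-1) + e_2·(-1) + e_3·(0) = 0
Solving this homogeneous linear system for the smallest-integer solution (first nonzero entry positive) gives (1, -1, 1).

(1, -1, 1)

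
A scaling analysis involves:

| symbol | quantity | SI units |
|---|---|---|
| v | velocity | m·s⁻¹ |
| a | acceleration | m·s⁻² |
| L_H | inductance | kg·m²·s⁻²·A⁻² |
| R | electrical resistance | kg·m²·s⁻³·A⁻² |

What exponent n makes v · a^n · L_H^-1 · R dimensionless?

-1

Balance the L exponent: (1)·n from a, plus (1) − (2) + (2) = 1 from the rest, must sum to zero.
n + 1 = 0, so n = -1.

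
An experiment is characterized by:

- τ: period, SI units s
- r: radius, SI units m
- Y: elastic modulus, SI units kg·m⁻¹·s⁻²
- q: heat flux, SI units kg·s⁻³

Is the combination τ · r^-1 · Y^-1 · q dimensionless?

Sum the exponent of each base dimension across the product:
  M: [τ]_M − [r]_M − [Y]_M + [q]_M = (0) − (0) − (1) + (1) = 0
  L: [τ]_L − [r]_L − [Y]_L + [q]_L = (0) − (1) − (-1) + (0) = 0
  T: [τ]_T − [r]_T − [Y]_T + [q]_T = (1) − (0) − (-2) + (-3) = 0
  Θ: [τ]_Θ − [r]_Θ − [Y]_Θ + [q]_Θ = (0) − (0) − (0) + (0) = 0
All base exponents vanish — dimensionless.

yes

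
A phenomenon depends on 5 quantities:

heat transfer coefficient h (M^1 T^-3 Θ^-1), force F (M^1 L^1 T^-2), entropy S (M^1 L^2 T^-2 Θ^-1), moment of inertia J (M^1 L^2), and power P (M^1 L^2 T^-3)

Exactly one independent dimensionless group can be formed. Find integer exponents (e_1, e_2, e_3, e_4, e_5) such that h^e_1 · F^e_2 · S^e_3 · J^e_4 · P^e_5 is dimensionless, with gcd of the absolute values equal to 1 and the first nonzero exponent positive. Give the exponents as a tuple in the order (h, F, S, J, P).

(1, -2, -1, 1, 1)

M: e_1·(1) + e_2·(1) + e_3·(1) + e_4·(1) + e_5·(1) = 0
L: e_1·(0) + e_2·(1) + e_3·(2) + e_4·(2) + e_5·(2) = 0
T: e_1·(-3) + e_2·(-2) + e_3·(-2) + e_4·(0) + e_5·(-3) = 0
Θ: e_1·(-1) + e_2·(0) + e_3·(-1) + e_4·(0) + e_5·(0) = 0
Solving this homogeneous linear system for the smallest-integer solution (first nonzero entry positive) gives (1, -2, -1, 1, 1).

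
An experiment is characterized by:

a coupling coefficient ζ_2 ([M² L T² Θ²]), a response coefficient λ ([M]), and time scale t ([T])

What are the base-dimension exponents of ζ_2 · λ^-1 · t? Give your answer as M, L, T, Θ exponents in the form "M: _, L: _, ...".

M: 1, L: 1, T: 3, Θ: 2

Collect each base-dimension exponent across the product:
  M: (2) − (1) + (0) = 1
  L: (1) − (0) + (0) = 1
  T: (2) − (0) + (1) = 3
  Θ: (2) − (0) + (0) = 2
So the dimensions are [M L T³ Θ²].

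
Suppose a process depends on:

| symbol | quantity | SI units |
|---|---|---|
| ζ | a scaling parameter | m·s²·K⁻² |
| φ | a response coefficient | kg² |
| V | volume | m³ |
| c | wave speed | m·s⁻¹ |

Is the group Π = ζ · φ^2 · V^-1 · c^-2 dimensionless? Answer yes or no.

no

Sum the exponent of each base dimension across the product:
  M: [ζ]_M + 2·[φ]_M − [V]_M − 2·[c]_M = (0) + 2·(2) − (0) − 2·(0) = 4
  L: [ζ]_L + 2·[φ]_L − [V]_L − 2·[c]_L = (1) + 2·(0) − (3) − 2·(1) = -4
  T: [ζ]_T + 2·[φ]_T − [V]_T − 2·[c]_T = (2) + 2·(0) − (0) − 2·(-1) = 4
  Θ: [ζ]_Θ + 2·[φ]_Θ − [V]_Θ − 2·[c]_Θ = (-2) + 2·(0) − (0) − 2·(0) = -2
Net dimensions [M⁴ L⁻⁴ T⁴ Θ⁻²] ≠ [1] — not dimensionless.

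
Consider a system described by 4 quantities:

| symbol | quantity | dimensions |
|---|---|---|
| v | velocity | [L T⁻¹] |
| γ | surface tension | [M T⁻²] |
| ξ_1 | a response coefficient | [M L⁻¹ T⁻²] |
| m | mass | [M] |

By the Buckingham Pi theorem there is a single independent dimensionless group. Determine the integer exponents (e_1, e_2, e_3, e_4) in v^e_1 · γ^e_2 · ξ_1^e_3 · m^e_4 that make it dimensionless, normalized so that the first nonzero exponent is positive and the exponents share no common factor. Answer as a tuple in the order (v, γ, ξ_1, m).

M: e_1·(0) + e_2·(1) + e_3·(1) + e_4·(1) = 0
L: e_1·(1) + e_2·(0) + e_3·(-1) + e_4·(0) = 0
T: e_1·(-1) + e_2·(-2) + e_3·(-2) + e_4·(0) = 0
Solving this homogeneous linear system for the smallest-integer solution (first nonzero entry positive) gives (2, -3, 2, 1).

(2, -3, 2, 1)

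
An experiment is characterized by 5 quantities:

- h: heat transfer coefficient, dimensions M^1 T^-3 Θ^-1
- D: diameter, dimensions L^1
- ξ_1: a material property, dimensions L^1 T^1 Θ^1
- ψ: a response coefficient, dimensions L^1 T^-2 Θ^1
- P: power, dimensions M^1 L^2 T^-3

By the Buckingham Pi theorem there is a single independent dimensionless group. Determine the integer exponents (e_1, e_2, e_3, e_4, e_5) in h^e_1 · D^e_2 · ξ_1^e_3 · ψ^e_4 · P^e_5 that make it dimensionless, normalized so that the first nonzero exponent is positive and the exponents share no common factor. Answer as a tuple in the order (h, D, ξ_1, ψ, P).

(3, 3, 2, 1, -3)

M: e_1·(1) + e_2·(0) + e_3·(0) + e_4·(0) + e_5·(1) = 0
L: e_1·(0) + e_2·(1) + e_3·(1) + e_4·(1) + e_5·(2) = 0
T: e_1·(-3) + e_2·(0) + e_3·(1) + e_4·(-2) + e_5·(-3) = 0
Θ: e_1·(-1) + e_2·(0) + e_3·(1) + e_4·(1) + e_5·(0) = 0
Solving this homogeneous linear system for the smallest-integer solution (first nonzero entry positive) gives (3, 3, 2, 1, -3).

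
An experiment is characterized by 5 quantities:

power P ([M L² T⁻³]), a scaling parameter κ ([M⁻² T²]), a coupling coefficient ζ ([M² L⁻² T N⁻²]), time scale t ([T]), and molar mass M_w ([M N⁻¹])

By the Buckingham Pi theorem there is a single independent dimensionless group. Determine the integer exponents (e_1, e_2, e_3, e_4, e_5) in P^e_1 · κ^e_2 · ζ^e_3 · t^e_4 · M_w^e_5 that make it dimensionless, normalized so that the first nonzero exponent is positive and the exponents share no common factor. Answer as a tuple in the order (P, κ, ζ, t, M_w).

(2, 1, 2, 2, -4)

M: e_1·(1) + e_2·(-2) + e_3·(2) + e_4·(0) + e_5·(1) = 0
L: e_1·(2) + e_2·(0) + e_3·(-2) + e_4·(0) + e_5·(0) = 0
T: e_1·(-3) + e_2·(2) + e_3·(1) + e_4·(1) + e_5·(0) = 0
N: e_1·(0) + e_2·(0) + e_3·(-2) + e_4·(0) + e_5·(-1) = 0
Solving this homogeneous linear system for the smallest-integer solution (first nonzero entry positive) gives (2, 1, 2, 2, -4).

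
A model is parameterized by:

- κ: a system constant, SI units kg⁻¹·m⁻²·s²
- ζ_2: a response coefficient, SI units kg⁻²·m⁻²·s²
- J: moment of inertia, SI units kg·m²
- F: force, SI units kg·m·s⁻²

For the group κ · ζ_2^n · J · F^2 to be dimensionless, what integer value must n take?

1

Balance the M exponent: (-2)·n from ζ_2, plus (-1) + (1) + 2·(1) = 2 from the rest, must sum to zero.
-2n + 2 = 0, so n = 1.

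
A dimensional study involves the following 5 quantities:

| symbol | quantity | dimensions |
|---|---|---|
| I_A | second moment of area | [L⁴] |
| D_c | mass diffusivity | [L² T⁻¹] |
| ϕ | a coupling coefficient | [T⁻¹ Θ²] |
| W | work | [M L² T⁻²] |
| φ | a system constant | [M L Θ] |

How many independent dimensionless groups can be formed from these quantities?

There are 5 variables and 4 base dimensions (M, L, T, Θ).
The dimension matrix has rank 4.
Independent dimensionless groups: 5 − 4 = 1.

1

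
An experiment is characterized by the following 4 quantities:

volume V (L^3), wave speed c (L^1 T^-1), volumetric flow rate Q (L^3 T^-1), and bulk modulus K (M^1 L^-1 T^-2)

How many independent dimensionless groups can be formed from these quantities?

1

There are 4 variables and 3 base dimensions (M, L, T).
The dimension matrix has rank 3.
Independent dimensionless groups: 4 − 3 = 1.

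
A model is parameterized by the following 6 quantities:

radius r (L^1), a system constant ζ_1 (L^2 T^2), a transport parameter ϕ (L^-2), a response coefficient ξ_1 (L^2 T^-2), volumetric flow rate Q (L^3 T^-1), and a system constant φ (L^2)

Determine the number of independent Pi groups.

4

There are 6 variables and 2 base dimensions (L, T).
The dimension matrix has rank 2.
Independent dimensionless groups: 6 − 2 = 4.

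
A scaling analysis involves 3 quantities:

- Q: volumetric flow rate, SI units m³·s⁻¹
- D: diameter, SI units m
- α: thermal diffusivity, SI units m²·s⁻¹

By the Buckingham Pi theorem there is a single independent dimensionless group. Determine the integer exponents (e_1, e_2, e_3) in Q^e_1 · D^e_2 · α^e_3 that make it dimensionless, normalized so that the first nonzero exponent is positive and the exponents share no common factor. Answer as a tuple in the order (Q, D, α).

(1, -1, -1)

L: e_1·(3) + e_2·(1) + e_3·(2) = 0
T: e_1·(-1) + e_2·(0) + e_3·(-1) = 0
Solving this homogeneous linear system for the smallest-integer solution (first nonzero entry positive) gives (1, -1, -1).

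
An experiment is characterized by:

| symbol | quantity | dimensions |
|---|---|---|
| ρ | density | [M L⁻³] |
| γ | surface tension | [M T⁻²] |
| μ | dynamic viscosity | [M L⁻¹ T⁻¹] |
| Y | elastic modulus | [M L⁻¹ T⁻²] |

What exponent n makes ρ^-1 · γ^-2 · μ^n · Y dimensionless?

Balance the M exponent: (1)·n from μ, plus −(1) − 2·(1) + (1) = -2 from the rest, must sum to zero.
n − 2 = 0, so n = 2.

2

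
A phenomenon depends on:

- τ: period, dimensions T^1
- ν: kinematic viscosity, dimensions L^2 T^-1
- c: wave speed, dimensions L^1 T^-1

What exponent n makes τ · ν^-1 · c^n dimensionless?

2

Balance the L exponent: (1)·n from c, plus (0) − (2) = -2 from the rest, must sum to zero.
n − 2 = 0, so n = 2.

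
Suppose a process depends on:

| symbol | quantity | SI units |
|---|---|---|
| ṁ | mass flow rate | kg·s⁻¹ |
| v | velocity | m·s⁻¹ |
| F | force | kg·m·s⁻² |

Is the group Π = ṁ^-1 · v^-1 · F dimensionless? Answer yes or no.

Sum the exponent of each base dimension across the product:
  M: −[ṁ]_M − [v]_M + [F]_M = −(1) − (0) + (1) = 0
  L: −[ṁ]_L − [v]_L + [F]_L = −(0) − (1) + (1) = 0
  T: −[ṁ]_T − [v]_T + [F]_T = −(-1) − (-1) + (-2) = 0
  N: −[ṁ]_N − [v]_N + [F]_N = −(0) − (0) + (0) = 0
All base exponents vanish — dimensionless.

yes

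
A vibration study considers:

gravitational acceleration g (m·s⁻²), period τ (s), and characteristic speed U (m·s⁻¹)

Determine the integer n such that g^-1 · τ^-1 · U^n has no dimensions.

Balance the L exponent: (1)·n from U, plus −(1) − (0) = -1 from the rest, must sum to zero.
n − 1 = 0, so n = 1.

1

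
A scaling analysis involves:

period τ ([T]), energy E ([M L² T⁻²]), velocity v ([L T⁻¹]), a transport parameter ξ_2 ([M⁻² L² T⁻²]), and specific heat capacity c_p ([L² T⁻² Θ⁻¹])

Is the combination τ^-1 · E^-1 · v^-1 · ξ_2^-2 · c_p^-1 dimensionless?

no

Sum the exponent of each base dimension across the product:
  M: −[τ]_M − [E]_M − [v]_M − 2·[ξ_2]_M − [c_p]_M = −(0) − (1) − (0) − 2·(-2) − (0) = 3
  L: −[τ]_L − [E]_L − [v]_L − 2·[ξ_2]_L − [c_p]_L = −(0) − (2) − (1) − 2·(2) − (2) = -9
  T: −[τ]_T − [E]_T − [v]_T − 2·[ξ_2]_T − [c_p]_T = −(1) − (-2) − (-1) − 2·(-2) − (-2) = 8
  Θ: −[τ]_Θ − [E]_Θ − [v]_Θ − 2·[ξ_2]_Θ − [c_p]_Θ = −(0) − (0) − (0) − 2·(0) − (-1) = 1
Net dimensions [M³ L⁻⁹ T⁸ Θ] ≠ [1] — not dimensionless.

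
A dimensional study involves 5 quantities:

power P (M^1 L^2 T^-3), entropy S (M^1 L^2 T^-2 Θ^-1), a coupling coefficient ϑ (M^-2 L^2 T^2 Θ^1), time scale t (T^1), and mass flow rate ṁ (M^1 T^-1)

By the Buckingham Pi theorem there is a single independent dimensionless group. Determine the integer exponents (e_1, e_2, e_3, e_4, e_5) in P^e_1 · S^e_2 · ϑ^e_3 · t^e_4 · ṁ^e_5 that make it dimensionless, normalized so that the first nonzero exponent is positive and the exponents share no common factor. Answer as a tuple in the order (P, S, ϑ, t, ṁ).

M: e_1·(1) + e_2·(1) + e_3·(-2) + e_4·(0) + e_5·(1) = 0
L: e_1·(2) + e_2·(2) + e_3·(2) + e_4·(0) + e_5·(0) = 0
T: e_1·(-3) + e_2·(-2) + e_3·(2) + e_4·(1) + e_5·(-1) = 0
Θ: e_1·(0) + e_2·(-1) + e_3·(1) + e_4·(0) + e_5·(0) = 0
Solving this homogeneous linear system for the smallest-integer solution (first nonzero entry positive) gives (2, -1, -1, 3, -3).

(2, -1, -1, 3, -3)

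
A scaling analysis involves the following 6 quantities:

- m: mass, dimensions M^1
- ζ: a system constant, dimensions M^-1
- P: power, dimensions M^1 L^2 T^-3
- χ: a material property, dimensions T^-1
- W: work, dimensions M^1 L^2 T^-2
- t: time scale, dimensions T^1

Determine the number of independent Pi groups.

There are 6 variables and 3 base dimensions (M, L, T).
The dimension matrix has rank 3.
Independent dimensionless groups: 6 − 3 = 3.

3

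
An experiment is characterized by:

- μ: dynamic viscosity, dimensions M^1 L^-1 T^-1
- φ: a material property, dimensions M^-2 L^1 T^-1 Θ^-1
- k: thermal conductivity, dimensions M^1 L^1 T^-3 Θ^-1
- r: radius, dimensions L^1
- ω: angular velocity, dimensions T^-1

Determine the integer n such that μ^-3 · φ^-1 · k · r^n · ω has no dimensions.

-3

Balance the L exponent: (1)·n from r, plus −3·(-1) − (1) + (1) + (0) = 3 from the rest, must sum to zero.
n + 3 = 0, so n = -3.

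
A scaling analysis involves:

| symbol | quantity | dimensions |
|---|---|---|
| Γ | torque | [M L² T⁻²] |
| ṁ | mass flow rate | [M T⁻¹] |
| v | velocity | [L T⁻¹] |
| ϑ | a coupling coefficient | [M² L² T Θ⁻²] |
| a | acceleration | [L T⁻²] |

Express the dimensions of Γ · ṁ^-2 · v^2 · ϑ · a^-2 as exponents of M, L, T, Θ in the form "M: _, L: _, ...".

Collect each base-dimension exponent across the product:
  M: (1) − 2·(1) + 2·(0) + (2) − 2·(0) = 1
  L: (2) − 2·(0) + 2·(1) + (2) − 2·(1) = 4
  T: (-2) − 2·(-1) + 2·(-1) + (1) − 2·(-2) = 3
  Θ: (0) − 2·(0) + 2·(0) + (-2) − 2·(0) = -2
So the dimensions are [M L⁴ T³ Θ⁻²].

M: 1, L: 4, T: 3, Θ: -2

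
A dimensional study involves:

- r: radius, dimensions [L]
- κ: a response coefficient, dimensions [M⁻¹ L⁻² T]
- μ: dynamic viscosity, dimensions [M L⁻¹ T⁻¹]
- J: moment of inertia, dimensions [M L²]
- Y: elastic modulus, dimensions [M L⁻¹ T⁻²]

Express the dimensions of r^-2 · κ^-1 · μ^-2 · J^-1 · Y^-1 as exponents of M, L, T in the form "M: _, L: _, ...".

M: -3, L: 1, T: 3

Collect each base-dimension exponent across the product:
  M: −2·(0) − (-1) − 2·(1) − (1) − (1) = -3
  L: −2·(1) − (-2) − 2·(-1) − (2) − (-1) = 1
  T: −2·(0) − (1) − 2·(-1) − (0) − (-2) = 3
So the dimensions are [M⁻³ L T³].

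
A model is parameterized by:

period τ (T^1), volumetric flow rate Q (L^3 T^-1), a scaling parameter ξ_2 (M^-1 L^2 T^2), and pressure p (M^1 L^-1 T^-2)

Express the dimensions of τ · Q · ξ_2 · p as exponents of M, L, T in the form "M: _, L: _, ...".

M: 0, L: 4, T: 0

Collect each base-dimension exponent across the product:
  M: (0) + (0) + (-1) + (1) = 0
  L: (0) + (3) + (2) + (-1) = 4
  T: (1) + (-1) + (2) + (-2) = 0
So the dimensions are [L⁴].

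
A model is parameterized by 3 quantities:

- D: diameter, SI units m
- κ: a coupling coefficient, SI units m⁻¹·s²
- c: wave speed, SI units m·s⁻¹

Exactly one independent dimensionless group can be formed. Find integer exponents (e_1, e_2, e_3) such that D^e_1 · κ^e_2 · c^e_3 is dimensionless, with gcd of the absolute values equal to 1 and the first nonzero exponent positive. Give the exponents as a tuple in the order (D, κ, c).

(1, -1, -2)

L: e_1·(1) + e_2·(-1) + e_3·(1) = 0
T: e_1·(0) + e_2·(2) + e_3·(-1) = 0
Solving this homogeneous linear system for the smallest-integer solution (first nonzero entry positive) gives (1, -1, -2).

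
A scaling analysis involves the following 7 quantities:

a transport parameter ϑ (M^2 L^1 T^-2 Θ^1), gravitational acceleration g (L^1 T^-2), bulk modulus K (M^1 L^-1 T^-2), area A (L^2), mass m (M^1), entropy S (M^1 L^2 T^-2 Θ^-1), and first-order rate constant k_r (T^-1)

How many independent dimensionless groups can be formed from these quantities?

There are 7 variables and 4 base dimensions (M, L, T, Θ).
The dimension matrix has rank 4.
Independent dimensionless groups: 7 − 4 = 3.

3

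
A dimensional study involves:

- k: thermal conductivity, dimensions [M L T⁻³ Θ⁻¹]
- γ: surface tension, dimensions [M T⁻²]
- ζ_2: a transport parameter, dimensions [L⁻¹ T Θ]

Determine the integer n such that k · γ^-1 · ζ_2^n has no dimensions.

1

Balance the L exponent: (-1)·n from ζ_2, plus (1) − (0) = 1 from the rest, must sum to zero.
−n + 1 = 0, so n = 1.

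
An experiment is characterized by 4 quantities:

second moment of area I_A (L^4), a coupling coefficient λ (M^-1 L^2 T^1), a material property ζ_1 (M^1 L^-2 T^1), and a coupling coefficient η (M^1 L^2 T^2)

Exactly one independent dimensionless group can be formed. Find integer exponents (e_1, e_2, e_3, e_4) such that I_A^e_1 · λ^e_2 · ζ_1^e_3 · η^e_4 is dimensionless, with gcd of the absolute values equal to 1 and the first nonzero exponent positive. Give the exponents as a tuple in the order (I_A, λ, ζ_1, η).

M: e_1·(0) + e_2·(-1) + e_3·(1) + e_4·(1) = 0
L: e_1·(4) + e_2·(2) + e_3·(-2) + e_4·(2) = 0
T: e_1·(0) + e_2·(1) + e_3·(1) + e_4·(2) = 0
Solving this homogeneous linear system for the smallest-integer solution (first nonzero entry positive) gives (2, 1, 3, -2).

(2, 1, 3, -2)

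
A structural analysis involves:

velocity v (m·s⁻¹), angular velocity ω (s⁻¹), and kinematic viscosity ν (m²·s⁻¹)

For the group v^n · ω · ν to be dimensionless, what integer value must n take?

Balance the L exponent: (1)·n from v, plus (0) + (2) = 2 from the rest, must sum to zero.
n + 2 = 0, so n = -2.

-2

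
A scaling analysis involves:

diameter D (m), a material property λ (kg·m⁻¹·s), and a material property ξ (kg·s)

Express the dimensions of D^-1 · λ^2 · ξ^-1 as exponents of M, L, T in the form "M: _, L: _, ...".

Collect each base-dimension exponent across the product:
  M: −(0) + 2·(1) − (1) = 1
  L: −(1) + 2·(-1) − (0) = -3
  T: −(0) + 2·(1) − (1) = 1
So the dimensions are [M L⁻³ T].

M: 1, L: -3, T: 1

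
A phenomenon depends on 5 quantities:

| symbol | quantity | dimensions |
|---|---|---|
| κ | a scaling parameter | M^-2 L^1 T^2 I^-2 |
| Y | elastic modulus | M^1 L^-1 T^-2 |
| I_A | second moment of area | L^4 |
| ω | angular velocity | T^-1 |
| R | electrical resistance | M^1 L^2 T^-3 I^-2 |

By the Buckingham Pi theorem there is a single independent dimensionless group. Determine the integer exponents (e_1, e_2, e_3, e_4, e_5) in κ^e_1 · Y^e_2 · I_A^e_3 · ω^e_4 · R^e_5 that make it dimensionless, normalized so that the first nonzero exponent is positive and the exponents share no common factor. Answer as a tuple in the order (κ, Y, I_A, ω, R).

(1, 3, 1, -1, -1)

M: e_1·(-2) + e_2·(1) + e_3·(0) + e_4·(0) + e_5·(1) = 0
L: e_1·(1) + e_2·(-1) + e_3·(4) + e_4·(0) + e_5·(2) = 0
T: e_1·(2) + e_2·(-2) + e_3·(0) + e_4·(-1) + e_5·(-3) = 0
I: e_1·(-2) + e_2·(0) + e_3·(0) + e_4·(0) + e_5·(-2) = 0
Solving this homogeneous linear system for the smallest-integer solution (first nonzero entry positive) gives (1, 3, 1, -1, -1).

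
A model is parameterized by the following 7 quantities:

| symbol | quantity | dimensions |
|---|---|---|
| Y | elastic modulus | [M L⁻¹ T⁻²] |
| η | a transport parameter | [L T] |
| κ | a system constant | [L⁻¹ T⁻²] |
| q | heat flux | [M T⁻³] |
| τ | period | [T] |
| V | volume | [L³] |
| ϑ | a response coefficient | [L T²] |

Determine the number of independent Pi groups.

There are 7 variables and 3 base dimensions (M, L, T).
The dimension matrix has rank 3.
Independent dimensionless groups: 7 − 3 = 4.

4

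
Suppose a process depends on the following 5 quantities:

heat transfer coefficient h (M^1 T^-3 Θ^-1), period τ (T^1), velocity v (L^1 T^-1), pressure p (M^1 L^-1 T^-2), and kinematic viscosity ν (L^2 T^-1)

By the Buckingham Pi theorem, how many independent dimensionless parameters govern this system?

There are 5 variables and 4 base dimensions (M, L, T, Θ).
The dimension matrix has rank 4.
Independent dimensionless groups: 5 − 4 = 1.

1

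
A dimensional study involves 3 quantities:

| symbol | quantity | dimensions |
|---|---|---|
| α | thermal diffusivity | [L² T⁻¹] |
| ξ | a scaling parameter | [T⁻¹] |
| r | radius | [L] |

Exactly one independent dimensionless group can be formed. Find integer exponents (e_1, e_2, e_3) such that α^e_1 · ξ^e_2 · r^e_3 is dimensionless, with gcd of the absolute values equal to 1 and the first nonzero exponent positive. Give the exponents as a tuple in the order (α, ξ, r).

(1, -1, -2)

L: e_1·(2) + e_2·(0) + e_3·(1) = 0
T: e_1·(-1) + e_2·(-1) + e_3·(0) = 0
Solving this homogeneous linear system for the smallest-integer solution (first nonzero entry positive) gives (1, -1, -2).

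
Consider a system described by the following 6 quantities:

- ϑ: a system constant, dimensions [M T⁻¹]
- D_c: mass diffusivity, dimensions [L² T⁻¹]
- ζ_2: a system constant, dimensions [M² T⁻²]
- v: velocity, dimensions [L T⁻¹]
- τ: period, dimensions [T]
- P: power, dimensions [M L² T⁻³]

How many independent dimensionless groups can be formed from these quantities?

There are 6 variables and 3 base dimensions (M, L, T).
The dimension matrix has rank 3.
Independent dimensionless groups: 6 − 3 = 3.

3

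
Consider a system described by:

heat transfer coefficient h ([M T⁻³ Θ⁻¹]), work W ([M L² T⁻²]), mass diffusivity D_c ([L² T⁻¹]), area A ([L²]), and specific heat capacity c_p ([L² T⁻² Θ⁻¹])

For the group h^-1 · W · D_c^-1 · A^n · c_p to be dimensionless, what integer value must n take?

-1

Balance the L exponent: (2)·n from A, plus −(0) + (2) − (2) + (2) = 2 from the rest, must sum to zero.
2n + 2 = 0, so n = -1.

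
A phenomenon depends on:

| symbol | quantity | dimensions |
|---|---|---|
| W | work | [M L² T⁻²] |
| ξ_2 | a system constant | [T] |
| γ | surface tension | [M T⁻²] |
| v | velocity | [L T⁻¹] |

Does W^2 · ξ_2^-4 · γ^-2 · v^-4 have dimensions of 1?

yes

Sum the exponent of each base dimension across the product:
  M: 2·[W]_M − 4·[ξ_2]_M − 2·[γ]_M − 4·[v]_M = 2·(1) − 4·(0) − 2·(1) − 4·(0) = 0
  L: 2·[W]_L − 4·[ξ_2]_L − 2·[γ]_L − 4·[v]_L = 2·(2) − 4·(0) − 2·(0) − 4·(1) = 0
  T: 2·[W]_T − 4·[ξ_2]_T − 2·[γ]_T − 4·[v]_T = 2·(-2) − 4·(1) − 2·(-2) − 4·(-1) = 0
All base exponents vanish — dimensionless.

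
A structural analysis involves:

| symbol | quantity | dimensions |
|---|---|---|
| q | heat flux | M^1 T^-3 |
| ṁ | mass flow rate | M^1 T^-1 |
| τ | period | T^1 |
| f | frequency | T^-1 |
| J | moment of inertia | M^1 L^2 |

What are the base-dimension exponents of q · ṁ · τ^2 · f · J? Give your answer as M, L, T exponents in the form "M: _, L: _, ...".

M: 3, L: 2, T: -3

Collect each base-dimension exponent across the product:
  M: (1) + (1) + 2·(0) + (0) + (1) = 3
  L: (0) + (0) + 2·(0) + (0) + (2) = 2
  T: (-3) + (-1) + 2·(1) + (-1) + (0) = -3
So the dimensions are [M³ L² T⁻³].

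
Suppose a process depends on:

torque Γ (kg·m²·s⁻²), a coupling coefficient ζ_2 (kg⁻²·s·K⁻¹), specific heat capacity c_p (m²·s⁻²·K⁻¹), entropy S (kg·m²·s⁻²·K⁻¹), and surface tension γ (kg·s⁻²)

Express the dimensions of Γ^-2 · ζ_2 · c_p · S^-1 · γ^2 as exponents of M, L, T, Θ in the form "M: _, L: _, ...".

M: -3, L: -4, T: 1, Θ: -1

Collect each base-dimension exponent across the product:
  M: −2·(1) + (-2) + (0) − (1) + 2·(1) = -3
  L: −2·(2) + (0) + (2) − (2) + 2·(0) = -4
  T: −2·(-2) + (1) + (-2) − (-2) + 2·(-2) = 1
  Θ: −2·(0) + (-1) + (-1) − (-1) + 2·(0) = -1
So the dimensions are [M⁻³ L⁻⁴ T Θ⁻¹].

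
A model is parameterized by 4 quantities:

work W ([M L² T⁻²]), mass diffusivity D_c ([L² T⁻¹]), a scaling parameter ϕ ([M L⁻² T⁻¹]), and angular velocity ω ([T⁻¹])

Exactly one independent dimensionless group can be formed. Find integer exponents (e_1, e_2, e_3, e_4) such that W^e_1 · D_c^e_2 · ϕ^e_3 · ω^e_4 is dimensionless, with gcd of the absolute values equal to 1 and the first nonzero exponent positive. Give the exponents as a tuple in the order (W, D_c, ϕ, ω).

M: e_1·(1) + e_2·(0) + e_3·(1) + e_4·(0) = 0
L: e_1·(2) + e_2·(2) + e_3·(-2) + e_4·(0) = 0
T: e_1·(-2) + e_2·(-1) + e_3·(-1) + e_4·(-1) = 0
Solving this homogeneous linear system for the smallest-integer solution (first nonzero entry positive) gives (1, -2, -1, 1).

(1, -2, -1, 1)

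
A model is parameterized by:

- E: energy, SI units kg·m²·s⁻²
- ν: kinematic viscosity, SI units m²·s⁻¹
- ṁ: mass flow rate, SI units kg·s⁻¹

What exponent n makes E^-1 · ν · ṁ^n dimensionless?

Balance the M exponent: (1)·n from ṁ, plus −(1) + (0) = -1 from the rest, must sum to zero.
n − 1 = 0, so n = 1.

1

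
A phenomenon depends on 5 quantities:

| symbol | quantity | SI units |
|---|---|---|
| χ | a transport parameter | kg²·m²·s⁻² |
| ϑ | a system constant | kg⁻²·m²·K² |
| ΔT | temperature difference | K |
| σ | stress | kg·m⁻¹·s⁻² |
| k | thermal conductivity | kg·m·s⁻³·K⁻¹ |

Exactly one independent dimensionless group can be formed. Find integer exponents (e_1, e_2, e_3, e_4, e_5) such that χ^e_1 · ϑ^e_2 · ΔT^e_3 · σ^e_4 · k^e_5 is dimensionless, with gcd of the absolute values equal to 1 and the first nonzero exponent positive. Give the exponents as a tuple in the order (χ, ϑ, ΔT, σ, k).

M: e_1·(2) + e_2·(-2) + e_3·(0) + e_4·(1) + e_5·(1) = 0
L: e_1·(2) + e_2·(2) + e_3·(0) + e_4·(-1) + e_5·(1) = 0
T: e_1·(-2) + e_2·(0) + e_3·(0) + e_4·(-2) + e_5·(-3) = 0
Θ: e_1·(0) + e_2·(2) + e_3·(1) + e_4·(0) + e_5·(-1) = 0
Solving this homogeneous linear system for the smallest-integer solution (first nonzero entry positive) gives (1, 1, -4, 2, -2).

(1, 1, -4, 2, -2)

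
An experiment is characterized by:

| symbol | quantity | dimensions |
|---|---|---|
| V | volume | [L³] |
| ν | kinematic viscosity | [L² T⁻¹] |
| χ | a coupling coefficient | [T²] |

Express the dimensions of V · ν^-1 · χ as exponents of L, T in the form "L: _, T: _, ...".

Collect each base-dimension exponent across the product:
  L: (3) − (2) + (0) = 1
  T: (0) − (-1) + (2) = 3
So the dimensions are [L T³].

L: 1, T: 3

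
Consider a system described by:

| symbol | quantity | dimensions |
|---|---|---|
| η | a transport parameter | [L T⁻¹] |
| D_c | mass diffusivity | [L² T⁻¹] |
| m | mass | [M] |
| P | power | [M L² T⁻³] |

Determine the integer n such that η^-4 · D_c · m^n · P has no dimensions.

Balance the M exponent: (1)·n from m, plus −4·(0) + (0) + (1) = 1 from the rest, must sum to zero.
n + 1 = 0, so n = -1.

-1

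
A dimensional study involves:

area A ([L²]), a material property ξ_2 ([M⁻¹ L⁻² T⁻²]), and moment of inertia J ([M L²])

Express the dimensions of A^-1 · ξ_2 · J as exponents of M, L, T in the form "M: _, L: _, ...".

M: 0, L: -2, T: -2

Collect each base-dimension exponent across the product:
  M: −(0) + (-1) + (1) = 0
  L: −(2) + (-2) + (2) = -2
  T: −(0) + (-2) + (0) = -2
So the dimensions are [L⁻² T⁻²].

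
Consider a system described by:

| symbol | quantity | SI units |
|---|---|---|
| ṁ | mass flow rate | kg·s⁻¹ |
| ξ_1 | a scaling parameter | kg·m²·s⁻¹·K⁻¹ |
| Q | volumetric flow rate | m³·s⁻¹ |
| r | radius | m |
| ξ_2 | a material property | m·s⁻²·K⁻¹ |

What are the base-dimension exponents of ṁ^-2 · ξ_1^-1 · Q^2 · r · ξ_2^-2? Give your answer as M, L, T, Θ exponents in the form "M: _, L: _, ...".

Collect each base-dimension exponent across the product:
  M: −2·(1) − (1) + 2·(0) + (0) − 2·(0) = -3
  L: −2·(0) − (2) + 2·(3) + (1) − 2·(1) = 3
  T: −2·(-1) − (-1) + 2·(-1) + (0) − 2·(-2) = 5
  Θ: −2·(0) − (-1) + 2·(0) + (0) − 2·(-1) = 3
So the dimensions are [M⁻³ L³ T⁵ Θ³].

M: -3, L: 3, T: 5, Θ: 3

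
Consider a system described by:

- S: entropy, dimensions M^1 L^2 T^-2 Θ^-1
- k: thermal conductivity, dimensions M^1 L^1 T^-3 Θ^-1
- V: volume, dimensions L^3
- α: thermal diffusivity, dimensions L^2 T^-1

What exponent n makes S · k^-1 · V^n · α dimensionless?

Balance the L exponent: (3)·n from V, plus (2) − (1) + (2) = 3 from the rest, must sum to zero.
3n + 3 = 0, so n = -1.

-1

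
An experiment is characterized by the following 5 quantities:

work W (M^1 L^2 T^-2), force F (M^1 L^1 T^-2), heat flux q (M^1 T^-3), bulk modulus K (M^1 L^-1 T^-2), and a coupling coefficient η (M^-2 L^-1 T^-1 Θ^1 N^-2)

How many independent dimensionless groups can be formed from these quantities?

There are 5 variables and 5 base dimensions (M, L, T, Θ, N).
The dimension matrix has rank 4 (less than 5: the dimension vectors are linearly dependent).
Independent dimensionless groups: 5 − 4 = 1.

1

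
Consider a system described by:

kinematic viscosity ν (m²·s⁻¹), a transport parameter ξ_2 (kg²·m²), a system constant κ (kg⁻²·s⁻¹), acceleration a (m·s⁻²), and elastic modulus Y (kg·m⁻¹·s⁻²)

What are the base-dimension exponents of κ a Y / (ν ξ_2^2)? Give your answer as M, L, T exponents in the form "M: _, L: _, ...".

M: -5, L: -6, T: -4

Collect each base-dimension exponent across the product:
  M: −(0) − 2·(2) + (-2) + (0) + (1) = -5
  L: −(2) − 2·(2) + (0) + (1) + (-1) = -6
  T: −(-1) − 2·(0) + (-1) + (-2) + (-2) = -4
So the dimensions are [M⁻⁵ L⁻⁶ T⁻⁴].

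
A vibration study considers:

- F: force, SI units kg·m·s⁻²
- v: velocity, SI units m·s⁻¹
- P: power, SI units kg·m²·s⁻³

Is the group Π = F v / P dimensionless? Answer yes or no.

yes

Sum the exponent of each base dimension across the product:
  M: [F]_M + [v]_M − [P]_M = (1) + (0) − (1) = 0
  L: [F]_L + [v]_L − [P]_L = (1) + (1) − (2) = 0
  T: [F]_T + [v]_T − [P]_T = (-2) + (-1) − (-3) = 0
All base exponents vanish — dimensionless.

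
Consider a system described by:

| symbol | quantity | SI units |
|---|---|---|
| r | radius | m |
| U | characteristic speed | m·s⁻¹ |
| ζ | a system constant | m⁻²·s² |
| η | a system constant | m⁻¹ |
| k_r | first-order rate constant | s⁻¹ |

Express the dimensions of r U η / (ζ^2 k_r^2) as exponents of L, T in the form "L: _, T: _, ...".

L: 5, T: -3

Collect each base-dimension exponent across the product:
  L: (1) + (1) − 2·(-2) + (-1) − 2·(0) = 5
  T: (0) + (-1) − 2·(2) + (0) − 2·(-1) = -3
So the dimensions are [L⁵ T⁻³].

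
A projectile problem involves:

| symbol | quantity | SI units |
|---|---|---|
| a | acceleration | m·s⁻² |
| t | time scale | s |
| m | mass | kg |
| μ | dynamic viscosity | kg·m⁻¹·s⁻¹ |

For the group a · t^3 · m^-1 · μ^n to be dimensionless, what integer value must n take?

1

Balance the M exponent: (1)·n from μ, plus (0) + 3·(0) − (1) = -1 from the rest, must sum to zero.
n − 1 = 0, so n = 1.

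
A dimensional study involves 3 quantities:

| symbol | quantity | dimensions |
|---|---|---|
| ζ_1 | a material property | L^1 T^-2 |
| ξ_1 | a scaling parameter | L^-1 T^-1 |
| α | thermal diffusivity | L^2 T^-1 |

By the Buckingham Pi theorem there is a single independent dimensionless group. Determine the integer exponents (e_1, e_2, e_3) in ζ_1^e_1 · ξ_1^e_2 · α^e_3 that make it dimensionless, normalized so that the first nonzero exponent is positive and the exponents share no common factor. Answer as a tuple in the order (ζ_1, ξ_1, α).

(1, -1, -1)

L: e_1·(1) + e_2·(-1) + e_3·(2) = 0
T: e_1·(-2) + e_2·(-1) + e_3·(-1) = 0
Solving this homogeneous linear system for the smallest-integer solution (first nonzero entry positive) gives (1, -1, -1).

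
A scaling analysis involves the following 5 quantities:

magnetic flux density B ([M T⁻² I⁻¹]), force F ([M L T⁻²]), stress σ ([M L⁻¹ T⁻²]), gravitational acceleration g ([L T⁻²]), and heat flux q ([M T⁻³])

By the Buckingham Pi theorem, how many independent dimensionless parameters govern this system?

1

There are 5 variables and 4 base dimensions (M, L, T, I).
The dimension matrix has rank 4.
Independent dimensionless groups: 5 − 4 = 1.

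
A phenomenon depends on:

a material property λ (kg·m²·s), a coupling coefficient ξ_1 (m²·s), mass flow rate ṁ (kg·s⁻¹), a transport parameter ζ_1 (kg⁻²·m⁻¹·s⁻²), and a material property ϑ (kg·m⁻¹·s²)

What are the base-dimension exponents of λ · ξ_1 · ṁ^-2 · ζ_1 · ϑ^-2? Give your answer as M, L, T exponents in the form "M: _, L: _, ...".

Collect each base-dimension exponent across the product:
  M: (1) + (0) − 2·(1) + (-2) − 2·(1) = -5
  L: (2) + (2) − 2·(0) + (-1) − 2·(-1) = 5
  T: (1) + (1) − 2·(-1) + (-2) − 2·(2) = -2
So the dimensions are [M⁻⁵ L⁵ T⁻²].

M: -5, L: 5, T: -2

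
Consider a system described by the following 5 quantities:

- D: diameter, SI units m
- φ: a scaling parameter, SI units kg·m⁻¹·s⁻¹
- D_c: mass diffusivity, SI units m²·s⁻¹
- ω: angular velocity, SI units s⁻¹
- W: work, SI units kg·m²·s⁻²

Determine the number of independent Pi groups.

2

There are 5 variables and 3 base dimensions (M, L, T).
The dimension matrix has rank 3.
Independent dimensionless groups: 5 − 3 = 2.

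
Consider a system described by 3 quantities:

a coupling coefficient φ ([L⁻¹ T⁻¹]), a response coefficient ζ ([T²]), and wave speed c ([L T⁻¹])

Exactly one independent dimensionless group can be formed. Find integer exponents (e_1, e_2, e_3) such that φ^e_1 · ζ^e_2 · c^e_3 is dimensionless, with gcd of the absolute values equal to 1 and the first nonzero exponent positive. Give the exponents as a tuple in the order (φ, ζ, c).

L: e_1·(-1) + e_2·(0) + e_3·(1) = 0
T: e_1·(-1) + e_2·(2) + e_3·(-1) = 0
Solving this homogeneous linear system for the smallest-integer solution (first nonzero entry positive) gives (1, 1, 1).

(1, 1, 1)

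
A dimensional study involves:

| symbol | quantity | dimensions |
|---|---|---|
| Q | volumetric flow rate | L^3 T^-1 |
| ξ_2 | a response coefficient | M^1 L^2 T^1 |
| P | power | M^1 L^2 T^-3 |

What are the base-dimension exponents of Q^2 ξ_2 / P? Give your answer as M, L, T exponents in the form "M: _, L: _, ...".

Collect each base-dimension exponent across the product:
  M: 2·(0) + (1) − (1) = 0
  L: 2·(3) + (2) − (2) = 6
  T: 2·(-1) + (1) − (-3) = 2
So the dimensions are [L⁶ T²].

M: 0, L: 6, T: 2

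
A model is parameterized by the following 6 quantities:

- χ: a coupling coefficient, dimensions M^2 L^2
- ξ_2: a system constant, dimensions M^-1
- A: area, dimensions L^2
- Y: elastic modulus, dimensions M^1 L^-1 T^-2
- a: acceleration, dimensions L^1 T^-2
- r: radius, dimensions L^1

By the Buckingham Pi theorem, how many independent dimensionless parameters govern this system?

There are 6 variables and 3 base dimensions (M, L, T).
The dimension matrix has rank 3.
Independent dimensionless groups: 6 − 3 = 3.

3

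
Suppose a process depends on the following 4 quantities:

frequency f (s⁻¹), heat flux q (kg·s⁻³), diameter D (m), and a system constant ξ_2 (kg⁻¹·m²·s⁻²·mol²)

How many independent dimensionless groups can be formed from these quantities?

0

There are 4 variables and 4 base dimensions (M, L, T, N).
The dimension matrix has rank 4.
Independent dimensionless groups: 4 − 4 = 0.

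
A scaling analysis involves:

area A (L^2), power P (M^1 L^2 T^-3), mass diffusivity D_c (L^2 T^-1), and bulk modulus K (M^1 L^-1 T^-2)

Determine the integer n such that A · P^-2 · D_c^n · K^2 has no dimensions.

Balance the L exponent: (2)·n from D_c, plus (2) − 2·(2) + 2·(-1) = -4 from the rest, must sum to zero.
2n − 4 = 0, so n = 2.

2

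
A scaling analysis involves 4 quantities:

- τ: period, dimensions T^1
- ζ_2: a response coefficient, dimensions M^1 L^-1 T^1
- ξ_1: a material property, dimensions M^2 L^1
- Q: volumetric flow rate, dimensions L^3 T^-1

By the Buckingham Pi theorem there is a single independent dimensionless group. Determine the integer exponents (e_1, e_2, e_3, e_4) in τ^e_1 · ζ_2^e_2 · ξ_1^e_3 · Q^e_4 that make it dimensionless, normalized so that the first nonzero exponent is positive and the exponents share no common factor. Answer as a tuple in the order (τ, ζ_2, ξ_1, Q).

M: e_1·(0) + e_2·(1) + e_3·(2) + e_4·(0) = 0
L: e_1·(0) + e_2·(-1) + e_3·(1) + e_4·(3) = 0
T: e_1·(1) + e_2·(1) + e_3·(0) + e_4·(-1) = 0
Solving this homogeneous linear system for the smallest-integer solution (first nonzero entry positive) gives (1, -2, 1, -1).

(1, -2, 1, -1)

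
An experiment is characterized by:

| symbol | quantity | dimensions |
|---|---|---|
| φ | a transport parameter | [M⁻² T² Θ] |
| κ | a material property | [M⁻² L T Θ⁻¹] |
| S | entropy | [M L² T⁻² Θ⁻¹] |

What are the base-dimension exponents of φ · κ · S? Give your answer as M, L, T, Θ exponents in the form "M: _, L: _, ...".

Collect each base-dimension exponent across the product:
  M: (-2) + (-2) + (1) = -3
  L: (0) + (1) + (2) = 3
  T: (2) + (1) + (-2) = 1
  Θ: (1) + (-1) + (-1) = -1
So the dimensions are [M⁻³ L³ T Θ⁻¹].

M: -3, L: 3, T: 1, Θ: -1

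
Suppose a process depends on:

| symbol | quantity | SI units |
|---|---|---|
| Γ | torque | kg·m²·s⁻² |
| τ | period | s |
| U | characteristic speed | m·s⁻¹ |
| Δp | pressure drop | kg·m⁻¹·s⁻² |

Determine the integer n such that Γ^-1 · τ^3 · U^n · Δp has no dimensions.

3

Balance the L exponent: (1)·n from U, plus −(2) + 3·(0) + (-1) = -3 from the rest, must sum to zero.
n − 3 = 0, so n = 3.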